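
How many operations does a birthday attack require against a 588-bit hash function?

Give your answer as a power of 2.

Step 1: The birthday paradox gives collision probability ~50% after sqrt(2^n) = 2^(n/2) hashes.
Step 2: For 588-bit output: 2^(588/2) = 2^294.
Step 3: Approximately 2^294 hash computations needed.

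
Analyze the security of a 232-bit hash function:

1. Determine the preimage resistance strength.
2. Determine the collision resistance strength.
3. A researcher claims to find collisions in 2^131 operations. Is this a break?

Step 1: Preimage resistance requires brute-force of 2^232 operations.
Step 2: Collision resistance (birthday bound) = 2^(232/2) = 2^116.
Step 3: The claimed attack costs 2^131 operations.
Step 4: Since 2^131 >= 2^116, the claimed attack is no faster than the generic birthday attack, so this does not break collision resistance.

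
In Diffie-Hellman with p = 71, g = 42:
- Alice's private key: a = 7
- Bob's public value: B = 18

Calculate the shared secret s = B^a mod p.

Step 1: s = B^a mod p = 18^7 mod 71.
  18^1 mod 71 = 18
  18^2 mod 71 = (18 * 18) mod 71 = 40
  18^3 mod 71 = (40 * 18) mod 71 = 10
  18^4 mod 71 = (10 * 18) mod 71 = 38
  18^5 mod 71 = (38 * 18) mod 71 = 45
  18^6 mod 71 = (45 * 18) mod 71 = 29
  18^7 mod 71 = (29 * 18) mod 71 = 25
Result: shared secret = 25.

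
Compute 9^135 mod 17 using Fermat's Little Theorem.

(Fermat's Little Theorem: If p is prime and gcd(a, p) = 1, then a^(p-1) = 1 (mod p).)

Step 1: Since 17 is prime, by Fermat's Little Theorem: 9^16 = 1 (mod 17).
Step 2: Reduce exponent: 135 mod 16 = 7.
Step 3: So 9^135 = 9^7 (mod 17).
Step 4: 9^7 mod 17 = 2.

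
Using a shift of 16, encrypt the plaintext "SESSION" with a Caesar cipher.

Step 1: For each letter, shift forward by 16 positions (mod 26).
  S (position 18) -> position (18+16) mod 26 = 8 -> I
  E (position 4) -> position (4+16) mod 26 = 20 -> U
  S (position 18) -> position (18+16) mod 26 = 8 -> I
  S (position 18) -> position (18+16) mod 26 = 8 -> I
  I (position 8) -> position (8+16) mod 26 = 24 -> Y
  O (position 14) -> position (14+16) mod 26 = 4 -> E
  N (position 13) -> position (13+16) mod 26 = 3 -> D
Result: IUIIYED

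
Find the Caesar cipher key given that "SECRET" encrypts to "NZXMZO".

Step 1: Compare first letters: S (position 18) -> N (position 13).
Step 2: Shift = (13 - 18) mod 26 = 21.
The shift value is 21.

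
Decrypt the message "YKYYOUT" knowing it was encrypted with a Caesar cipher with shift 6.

Step 1: Reverse the shift by subtracting 6 from each letter position.
  Y (position 24) -> position (24-6) mod 26 = 18 -> S
  K (position 10) -> position (10-6) mod 26 = 4 -> E
  Y (position 24) -> position (24-6) mod 26 = 18 -> S
  Y (position 24) -> position (24-6) mod 26 = 18 -> S
  O (position 14) -> position (14-6) mod 26 = 8 -> I
  U (position 20) -> position (20-6) mod 26 = 14 -> O
  T (position 19) -> position (19-6) mod 26 = 13 -> N
Decrypted message: SESSION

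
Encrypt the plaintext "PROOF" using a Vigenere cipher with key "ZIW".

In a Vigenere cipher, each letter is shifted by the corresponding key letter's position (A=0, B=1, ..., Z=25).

Step 1: Repeat key to match plaintext length:
  Plaintext: PROOF
  Key:       ZIWZI
Step 2: Encrypt each letter:
  P(15) + Z(25) = (15+25) mod 26 = 14 = O
  R(17) + I(8) = (17+8) mod 26 = 25 = Z
  O(14) + W(22) = (14+22) mod 26 = 10 = K
  O(14) + Z(25) = (14+25) mod 26 = 13 = N
  F(5) + I(8) = (5+8) mod 26 = 13 = N
Ciphertext: OZKNN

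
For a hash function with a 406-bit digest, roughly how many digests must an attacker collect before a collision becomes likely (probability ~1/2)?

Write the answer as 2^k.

Step 1: The birthday paradox gives collision probability ~50% after sqrt(2^n) = 2^(n/2) hashes.
Step 2: For 406-bit output: 2^(406/2) = 2^203.
Step 3: Approximately 2^203 hash computations needed.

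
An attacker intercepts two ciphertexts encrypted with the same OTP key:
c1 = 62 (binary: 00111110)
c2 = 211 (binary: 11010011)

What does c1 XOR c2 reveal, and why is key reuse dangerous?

Step 1: c1 XOR c2 = (m1 XOR k) XOR (m2 XOR k).
Step 2: By XOR associativity/commutativity: = m1 XOR m2 XOR k XOR k = m1 XOR m2.
Step 3: 00111110 XOR 11010011 = 11101101 = 237.
Step 4: The key cancels out! An attacker learns m1 XOR m2 = 237, revealing the relationship between plaintexts.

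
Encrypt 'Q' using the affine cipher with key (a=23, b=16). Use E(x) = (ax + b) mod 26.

Step 1: Convert 'Q' to number: x = 16.
Step 2: E(16) = (23 * 16 + 16) mod 26 = 384 mod 26 = 20.
Step 3: Convert 20 back to letter: U.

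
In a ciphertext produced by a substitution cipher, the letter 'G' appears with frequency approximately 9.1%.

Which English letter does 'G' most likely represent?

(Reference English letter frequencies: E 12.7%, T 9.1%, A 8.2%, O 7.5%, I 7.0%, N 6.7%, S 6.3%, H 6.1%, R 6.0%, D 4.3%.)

Step 1: The observed frequency is 9.1%.
Step 2: Compare with English frequencies:
  E: 12.7% (difference: 3.6%)
  T: 9.1% (difference: 0.0%) <-- closest
  A: 8.2% (difference: 0.9%)
  O: 7.5% (difference: 1.6%)
  I: 7.0% (difference: 2.1%)
  N: 6.7% (difference: 2.4%)
  S: 6.3% (difference: 2.8%)
  H: 6.1% (difference: 3.0%)
  R: 6.0% (difference: 3.1%)
  D: 4.3% (difference: 4.8%)
Step 3: 'G' most likely represents 'T' (frequency 9.1%).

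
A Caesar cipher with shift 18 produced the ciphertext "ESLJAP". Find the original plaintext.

Step 1: Reverse the shift by subtracting 18 from each letter position.
  E (position 4) -> position (4-18) mod 26 = 12 -> M
  S (position 18) -> position (18-18) mod 26 = 0 -> A
  L (position 11) -> position (11-18) mod 26 = 19 -> T
  J (position 9) -> position (9-18) mod 26 = 17 -> R
  A (position 0) -> position (0-18) mod 26 = 8 -> I
  P (position 15) -> position (15-18) mod 26 = 23 -> X
Decrypted message: MATRIX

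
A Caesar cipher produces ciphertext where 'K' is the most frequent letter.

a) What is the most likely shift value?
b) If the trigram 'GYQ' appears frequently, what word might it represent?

Step 1: In English, 'E' is the most frequent letter (12.7%).
Step 2: The most frequent ciphertext letter is 'K' (position 10).
Step 3: Shift = (10 - 4) mod 26 = 6.
Step 4: Decrypt 'GYQ' by shifting back 6:
  G -> A
  Y -> S
  Q -> K
Step 5: 'GYQ' decrypts to 'ASK'.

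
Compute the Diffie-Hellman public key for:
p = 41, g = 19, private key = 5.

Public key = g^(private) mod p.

Step 1: A = g^a mod p = 19^5 mod 41.
  19^1 mod 41 = 19
  19^2 mod 41 = (19 * 19) mod 41 = 33
  19^3 mod 41 = (33 * 19) mod 41 = 12
  19^4 mod 41 = (12 * 19) mod 41 = 23
  19^5 mod 41 = (23 * 19) mod 41 = 27
Result: A = 27.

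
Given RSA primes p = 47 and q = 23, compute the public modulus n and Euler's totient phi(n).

Step 1: n = p * q = 47 * 23 = 1081.
Step 2: phi(n) = (p-1)(q-1) = 46 * 22 = 1012.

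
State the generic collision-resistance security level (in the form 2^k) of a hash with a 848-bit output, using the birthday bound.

Step 1: The birthday paradox gives collision probability ~50% after sqrt(2^n) = 2^(n/2) hashes.
Step 2: For 848-bit output: 2^(848/2) = 2^424.
Step 3: Approximately 2^424 hash computations needed.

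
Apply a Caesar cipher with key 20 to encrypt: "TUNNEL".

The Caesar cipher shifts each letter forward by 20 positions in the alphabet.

Step 1: For each letter, shift forward by 20 positions (mod 26).
  T (position 19) -> position (19+20) mod 26 = 13 -> N
  U (position 20) -> position (20+20) mod 26 = 14 -> O
  N (position 13) -> position (13+20) mod 26 = 7 -> H
  N (position 13) -> position (13+20) mod 26 = 7 -> H
  E (position 4) -> position (4+20) mod 26 = 24 -> Y
  L (position 11) -> position (11+20) mod 26 = 5 -> F
Result: NOHHYF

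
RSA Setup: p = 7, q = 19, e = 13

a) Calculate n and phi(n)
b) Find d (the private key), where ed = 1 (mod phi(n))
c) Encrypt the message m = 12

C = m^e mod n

Step 1: n = 7 * 19 = 133.
Step 2: phi(n) = (7-1)(19-1) = 6 * 18 = 108.
Step 3: Find d = 13^(-1) mod 108 = 25.
  Verify: 13 * 25 = 325 = 1 (mod 108).
Step 4: C = 12^13 mod 133 = 12.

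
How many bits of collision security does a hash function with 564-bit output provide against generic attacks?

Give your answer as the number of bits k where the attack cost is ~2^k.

Step 1: The hash has a 564-bit output.
Step 2: Collision resistance means it should be infeasible to find any x != y with h(x) = h(y).
By the birthday bound, a generic collision search succeeds after about sqrt(2^564) = 2^(564/2) = 2^282 evaluations.
Step 3: Security level = 282 bits.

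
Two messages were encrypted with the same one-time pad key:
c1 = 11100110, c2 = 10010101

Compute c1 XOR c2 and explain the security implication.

Step 1: c1 XOR c2 = (m1 XOR k) XOR (m2 XOR k).
Step 2: By XOR associativity/commutativity: = m1 XOR m2 XOR k XOR k = m1 XOR m2.
Step 3: 11100110 XOR 10010101 = 01110011 = 115.
Step 4: The key cancels out! An attacker learns m1 XOR m2 = 115, revealing the relationship between plaintexts.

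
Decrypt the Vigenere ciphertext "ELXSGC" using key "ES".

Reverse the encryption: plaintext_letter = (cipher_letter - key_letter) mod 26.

Step 1: Extend key: ESESES
Step 2: Decrypt each letter (c - k) mod 26:
  E(4) - E(4) = (4-4) mod 26 = 0 = A
  L(11) - S(18) = (11-18) mod 26 = 19 = T
  X(23) - E(4) = (23-4) mod 26 = 19 = T
  S(18) - S(18) = (18-18) mod 26 = 0 = A
  G(6) - E(4) = (6-4) mod 26 = 2 = C
  C(2) - S(18) = (2-18) mod 26 = 10 = K
Plaintext: ATTACK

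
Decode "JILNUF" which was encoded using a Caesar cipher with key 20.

Step 1: Reverse the shift by subtracting 20 from each letter position.
  J (position 9) -> position (9-20) mod 26 = 15 -> P
  I (position 8) -> position (8-20) mod 26 = 14 -> O
  L (position 11) -> position (11-20) mod 26 = 17 -> R
  N (position 13) -> position (13-20) mod 26 = 19 -> T
  U (position 20) -> position (20-20) mod 26 = 0 -> A
  F (position 5) -> position (5-20) mod 26 = 11 -> L
Decrypted message: PORTAL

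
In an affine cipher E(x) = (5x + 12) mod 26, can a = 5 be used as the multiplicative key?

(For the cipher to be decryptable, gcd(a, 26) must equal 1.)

Step 1: Compute gcd(5, 26).
Step 2: gcd(5, 26) = 1.
Since gcd = 1, 5 is coprime with 26, so it is a valid key.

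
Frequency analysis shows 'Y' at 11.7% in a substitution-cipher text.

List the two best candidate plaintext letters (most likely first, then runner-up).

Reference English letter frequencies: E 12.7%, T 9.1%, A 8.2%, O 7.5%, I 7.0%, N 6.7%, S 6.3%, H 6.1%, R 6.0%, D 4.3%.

Step 1: Observed frequency of 'Y' is 11.7%.
Step 2: Compute distances to each reference frequency and sort:
  E (12.7%): difference = 1.0% <-- BEST
  T (9.1%): difference = 2.6% <-- RUNNER-UP
  A (8.2%): difference = 3.5%
  O (7.5%): difference = 4.2%
  I (7.0%): difference = 4.7%
Step 3: Most likely is 'E' (12.7%, diff 1.0%); second most likely is 'T' (9.1%, diff 2.6%).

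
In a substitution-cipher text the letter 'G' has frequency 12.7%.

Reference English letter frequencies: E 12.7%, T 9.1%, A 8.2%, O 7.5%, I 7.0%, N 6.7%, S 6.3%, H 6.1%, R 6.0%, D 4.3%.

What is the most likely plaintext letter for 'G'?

Step 1: The observed frequency is 12.7%.
Step 2: Compare with English frequencies:
  E: 12.7% (difference: 0.0%) <-- closest
  T: 9.1% (difference: 3.6%)
  A: 8.2% (difference: 4.5%)
  O: 7.5% (difference: 5.2%)
  I: 7.0% (difference: 5.7%)
  N: 6.7% (difference: 6.0%)
  S: 6.3% (difference: 6.4%)
  H: 6.1% (difference: 6.6%)
  R: 6.0% (difference: 6.7%)
  D: 4.3% (difference: 8.4%)
Step 3: 'G' most likely represents 'E' (frequency 12.7%).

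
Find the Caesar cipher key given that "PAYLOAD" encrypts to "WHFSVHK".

Step 1: Compare first letters: P (position 15) -> W (position 22).
Step 2: Shift = (22 - 15) mod 26 = 7.
The shift value is 7.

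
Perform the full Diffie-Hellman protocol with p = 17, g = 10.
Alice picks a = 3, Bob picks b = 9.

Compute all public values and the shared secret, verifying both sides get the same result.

Step 1: A = g^a mod p = 10^3 mod 17 = 14.
Step 2: B = g^b mod p = 10^9 mod 17 = 7.
Step 3: Alice computes s = B^a mod p = 7^3 mod 17 = 3.
Step 4: Bob computes s = A^b mod p = 14^9 mod 17 = 3.
Both sides agree: shared secret = 3.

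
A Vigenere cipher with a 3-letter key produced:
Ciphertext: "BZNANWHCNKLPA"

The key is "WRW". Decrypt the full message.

Step 1: Key 'WRW' has length 3. Extended key: WRWWRWWRWWRWW
Step 2: Decrypt each position:
  B(1) - W(22) = 5 = F
  Z(25) - R(17) = 8 = I
  N(13) - W(22) = 17 = R
  A(0) - W(22) = 4 = E
  N(13) - R(17) = 22 = W
  W(22) - W(22) = 0 = A
  H(7) - W(22) = 11 = L
  C(2) - R(17) = 11 = L
  N(13) - W(22) = 17 = R
  K(10) - W(22) = 14 = O
  L(11) - R(17) = 20 = U
  P(15) - W(22) = 19 = T
  A(0) - W(22) = 4 = E
Plaintext: FIREWALLROUTE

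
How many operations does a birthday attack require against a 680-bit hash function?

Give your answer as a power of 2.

Step 1: The birthday paradox gives collision probability ~50% after sqrt(2^n) = 2^(n/2) hashes.
Step 2: For 680-bit output: 2^(680/2) = 2^340.
Step 3: Approximately 2^340 hash computations needed.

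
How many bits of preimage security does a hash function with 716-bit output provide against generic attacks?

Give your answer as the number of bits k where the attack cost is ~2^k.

Step 1: The hash has a 716-bit output.
Step 2: Preimage resistance means: given a digest h(x), it should be infeasible to find any input that hashes to it.
With a 716-bit output there are 2^716 possible digests, so a generic brute-force preimage search costs about 2^716 evaluations.
Step 3: Security level = 716 bits.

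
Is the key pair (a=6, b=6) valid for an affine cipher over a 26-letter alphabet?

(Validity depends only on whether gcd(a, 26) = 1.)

Step 1: Compute gcd(6, 26).
Step 2: gcd(6, 26) = 2.
Since gcd = 2 != 1, 6 shares a common factor with 26, so it cannot be used.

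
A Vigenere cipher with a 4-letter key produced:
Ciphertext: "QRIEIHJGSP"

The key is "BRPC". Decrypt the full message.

Step 1: Key 'BRPC' has length 4. Extended key: BRPCBRPCBR
Step 2: Decrypt each position:
  Q(16) - B(1) = 15 = P
  R(17) - R(17) = 0 = A
  I(8) - P(15) = 19 = T
  E(4) - C(2) = 2 = C
  I(8) - B(1) = 7 = H
  H(7) - R(17) = 16 = Q
  J(9) - P(15) = 20 = U
  G(6) - C(2) = 4 = E
  S(18) - B(1) = 17 = R
  P(15) - R(17) = 24 = Y
Plaintext: PATCHQUERY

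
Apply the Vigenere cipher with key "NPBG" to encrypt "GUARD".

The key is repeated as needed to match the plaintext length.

Step 1: Repeat key to match plaintext length:
  Plaintext: GUARD
  Key:       NPBGN
Step 2: Encrypt each letter:
  G(6) + N(13) = (6+13) mod 26 = 19 = T
  U(20) + P(15) = (20+15) mod 26 = 9 = J
  A(0) + B(1) = (0+1) mod 26 = 1 = B
  R(17) + G(6) = (17+6) mod 26 = 23 = X
  D(3) + N(13) = (3+13) mod 26 = 16 = Q
Ciphertext: TJBXQ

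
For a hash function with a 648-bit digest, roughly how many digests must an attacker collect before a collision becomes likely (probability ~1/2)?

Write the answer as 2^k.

Step 1: The birthday paradox gives collision probability ~50% after sqrt(2^n) = 2^(n/2) hashes.
Step 2: For 648-bit output: 2^(648/2) = 2^324.
Step 3: Approximately 2^324 hash computations needed.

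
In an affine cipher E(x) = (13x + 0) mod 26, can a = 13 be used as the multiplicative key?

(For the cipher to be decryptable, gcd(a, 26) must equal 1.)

Step 1: Compute gcd(13, 26).
Step 2: gcd(13, 26) = 13.
Since gcd = 13 != 1, 13 shares a common factor with 26, so it cannot be used.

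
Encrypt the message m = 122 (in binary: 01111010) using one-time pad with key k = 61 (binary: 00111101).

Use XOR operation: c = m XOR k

Step 1: Write out the XOR operation bit by bit:
  Message: 01111010
  Key:     00111101
  XOR:     01000111
Step 2: Convert to decimal: 01000111 = 71.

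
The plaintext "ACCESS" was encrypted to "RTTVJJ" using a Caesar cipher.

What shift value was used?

Step 1: Compare first letters: A (position 0) -> R (position 17).
Step 2: Shift = (17 - 0) mod 26 = 17.
The shift value is 17.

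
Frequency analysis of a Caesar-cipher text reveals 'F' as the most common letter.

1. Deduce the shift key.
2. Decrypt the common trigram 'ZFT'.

Step 1: In English, 'E' is the most frequent letter (12.7%).
Step 2: The most frequent ciphertext letter is 'F' (position 5).
Step 3: Shift = (5 - 4) mod 26 = 1.
Step 4: Decrypt 'ZFT' by shifting back 1:
  Z -> Y
  F -> E
  T -> S
Step 5: 'ZFT' decrypts to 'YES'.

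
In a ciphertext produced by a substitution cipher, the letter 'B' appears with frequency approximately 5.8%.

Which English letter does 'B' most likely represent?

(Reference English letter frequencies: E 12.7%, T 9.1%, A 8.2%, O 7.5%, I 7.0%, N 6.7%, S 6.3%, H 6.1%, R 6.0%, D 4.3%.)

Step 1: The observed frequency is 5.8%.
Step 2: Compare with English frequencies:
  E: 12.7% (difference: 6.9%)
  T: 9.1% (difference: 3.3%)
  A: 8.2% (difference: 2.4%)
  O: 7.5% (difference: 1.7%)
  I: 7.0% (difference: 1.2%)
  N: 6.7% (difference: 0.9%)
  S: 6.3% (difference: 0.5%)
  H: 6.1% (difference: 0.3%)
  R: 6.0% (difference: 0.2%) <-- closest
  D: 4.3% (difference: 1.5%)
Step 3: 'B' most likely represents 'R' (frequency 6.0%).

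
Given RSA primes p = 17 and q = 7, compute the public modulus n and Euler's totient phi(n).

Step 1: n = p * q = 17 * 7 = 119.
Step 2: phi(n) = (p-1)(q-1) = 16 * 6 = 96.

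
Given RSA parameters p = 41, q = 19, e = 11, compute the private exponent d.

Step 1: n = 41 * 19 = 779.
Step 2: phi(n) = 40 * 18 = 720.
Step 3: Find d such that 11 * d = 1 (mod 720).
Step 4: d = 11^(-1) mod 720 = 131.
Verification: 11 * 131 = 1441 = 2 * 720 + 1.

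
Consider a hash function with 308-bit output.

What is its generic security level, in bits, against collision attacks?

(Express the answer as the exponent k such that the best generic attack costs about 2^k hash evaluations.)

Step 1: The hash has a 308-bit output.
Step 2: Collision resistance means it should be infeasible to find any x != y with h(x) = h(y).
By the birthday bound, a generic collision search succeeds after about sqrt(2^308) = 2^(308/2) = 2^154 evaluations.
Step 3: Security level = 154 bits.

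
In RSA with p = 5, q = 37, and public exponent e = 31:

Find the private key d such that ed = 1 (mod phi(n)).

Step 1: n = 5 * 37 = 185.
Step 2: phi(n) = 4 * 36 = 144.
Step 3: Find d such that 31 * d = 1 (mod 144).
Step 4: d = 31^(-1) mod 144 = 79.
Verification: 31 * 79 = 2449 = 17 * 144 + 1.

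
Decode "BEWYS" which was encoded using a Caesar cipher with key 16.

Step 1: Reverse the shift by subtracting 16 from each letter position.
  B (position 1) -> position (1-16) mod 26 = 11 -> L
  E (position 4) -> position (4-16) mod 26 = 14 -> O
  W (position 22) -> position (22-16) mod 26 = 6 -> G
  Y (position 24) -> position (24-16) mod 26 = 8 -> I
  S (position 18) -> position (18-16) mod 26 = 2 -> C
Decrypted message: LOGIC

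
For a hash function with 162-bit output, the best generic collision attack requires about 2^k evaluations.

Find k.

Step 1: The hash has a 162-bit output.
Step 2: Collision resistance means it should be infeasible to find any x != y with h(x) = h(y).
By the birthday bound, a generic collision search succeeds after about sqrt(2^162) = 2^(162/2) = 2^81 evaluations.
Step 3: Security level = 81 bits.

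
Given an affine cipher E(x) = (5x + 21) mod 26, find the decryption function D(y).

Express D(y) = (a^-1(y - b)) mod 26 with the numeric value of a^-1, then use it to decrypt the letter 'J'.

Step 1: Find a^-1, the modular inverse of 5 mod 26.
Step 2: We need 5 * a^-1 = 1 (mod 26).
Step 3: 5 * 21 = 105 = 4 * 26 + 1, so a^-1 = 21.
Step 4: D(y) = 21(y - 21) mod 26.
Step 5: Apply to 'J' (y = 9): D(9) = 21 * (9 - 21) mod 26 = 21 * -12 mod 26 = 8 -> 'I'.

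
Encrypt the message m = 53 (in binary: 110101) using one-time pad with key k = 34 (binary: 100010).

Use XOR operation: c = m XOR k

Step 1: Write out the XOR operation bit by bit:
  Message: 110101
  Key:     100010
  XOR:     010111
Step 2: Convert to decimal: 010111 = 23.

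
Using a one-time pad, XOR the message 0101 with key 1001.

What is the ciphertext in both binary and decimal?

Step 1: Write out the XOR operation bit by bit:
  Message: 0101
  Key:     1001
  XOR:     1100
Step 2: Convert to decimal: 1100 = 12.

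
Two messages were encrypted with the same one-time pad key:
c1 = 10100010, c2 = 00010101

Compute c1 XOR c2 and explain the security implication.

Step 1: c1 XOR c2 = (m1 XOR k) XOR (m2 XOR k).
Step 2: By XOR associativity/commutativity: = m1 XOR m2 XOR k XOR k = m1 XOR m2.
Step 3: 10100010 XOR 00010101 = 10110111 = 183.
Step 4: The key cancels out! An attacker learns m1 XOR m2 = 183, revealing the relationship between plaintexts.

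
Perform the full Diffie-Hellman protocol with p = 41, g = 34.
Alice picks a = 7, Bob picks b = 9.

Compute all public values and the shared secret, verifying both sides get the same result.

Step 1: A = g^a mod p = 34^7 mod 41 = 24.
Step 2: B = g^b mod p = 34^9 mod 41 = 28.
Step 3: Alice computes s = B^a mod p = 28^7 mod 41 = 15.
Step 4: Bob computes s = A^b mod p = 24^9 mod 41 = 15.
Both sides agree: shared secret = 15.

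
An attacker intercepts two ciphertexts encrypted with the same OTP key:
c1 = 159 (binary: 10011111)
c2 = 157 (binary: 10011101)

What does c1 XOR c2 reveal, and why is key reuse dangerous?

Step 1: c1 XOR c2 = (m1 XOR k) XOR (m2 XOR k).
Step 2: By XOR associativity/commutativity: = m1 XOR m2 XOR k XOR k = m1 XOR m2.
Step 3: 10011111 XOR 10011101 = 00000010 = 2.
Step 4: The key cancels out! An attacker learns m1 XOR m2 = 2, revealing the relationship between plaintexts.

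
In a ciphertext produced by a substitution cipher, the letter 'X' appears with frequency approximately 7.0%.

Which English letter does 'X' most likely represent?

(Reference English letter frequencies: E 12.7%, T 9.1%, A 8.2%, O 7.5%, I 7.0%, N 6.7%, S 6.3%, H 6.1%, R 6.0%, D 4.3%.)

Step 1: The observed frequency is 7.0%.
Step 2: Compare with English frequencies:
  E: 12.7% (difference: 5.7%)
  T: 9.1% (difference: 2.1%)
  A: 8.2% (difference: 1.2%)
  O: 7.5% (difference: 0.5%)
  I: 7.0% (difference: 0.0%) <-- closest
  N: 6.7% (difference: 0.3%)
  S: 6.3% (difference: 0.7%)
  H: 6.1% (difference: 0.9%)
  R: 6.0% (difference: 1.0%)
  D: 4.3% (difference: 2.7%)
Step 3: 'X' most likely represents 'I' (frequency 7.0%).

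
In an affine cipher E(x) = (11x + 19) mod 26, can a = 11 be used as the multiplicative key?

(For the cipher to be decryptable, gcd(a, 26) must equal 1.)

Step 1: Compute gcd(11, 26).
Step 2: gcd(11, 26) = 1.
Since gcd = 1, 11 is coprime with 26, so it is a valid key.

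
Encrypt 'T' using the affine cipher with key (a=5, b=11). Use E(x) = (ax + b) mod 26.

Step 1: Convert 'T' to number: x = 19.
Step 2: E(19) = (5 * 19 + 11) mod 26 = 106 mod 26 = 2.
Step 3: Convert 2 back to letter: C.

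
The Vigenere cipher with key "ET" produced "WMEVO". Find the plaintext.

Step 1: Extend key: ETETE
Step 2: Decrypt each letter (c - k) mod 26:
  W(22) - E(4) = (22-4) mod 26 = 18 = S
  M(12) - T(19) = (12-19) mod 26 = 19 = T
  E(4) - E(4) = (4-4) mod 26 = 0 = A
  V(21) - T(19) = (21-19) mod 26 = 2 = C
  O(14) - E(4) = (14-4) mod 26 = 10 = K
Plaintext: STACK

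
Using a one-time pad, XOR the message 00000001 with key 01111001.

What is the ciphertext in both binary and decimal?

Step 1: Write out the XOR operation bit by bit:
  Message: 00000001
  Key:     01111001
  XOR:     01111000
Step 2: Convert to decimal: 01111000 = 120.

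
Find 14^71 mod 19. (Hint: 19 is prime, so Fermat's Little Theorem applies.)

Step 1: Since 19 is prime, by Fermat's Little Theorem: 14^18 = 1 (mod 19).
Step 2: Reduce exponent: 71 mod 18 = 17.
Step 3: So 14^71 = 14^17 (mod 19).
Step 4: 14^17 mod 19 = 15.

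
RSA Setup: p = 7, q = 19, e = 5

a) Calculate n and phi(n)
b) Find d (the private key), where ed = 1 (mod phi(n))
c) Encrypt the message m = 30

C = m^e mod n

Step 1: n = 7 * 19 = 133.
Step 2: phi(n) = (7-1)(19-1) = 6 * 18 = 108.
Step 3: Find d = 5^(-1) mod 108 = 65.
  Verify: 5 * 65 = 325 = 1 (mod 108).
Step 4: C = 30^5 mod 133 = 102.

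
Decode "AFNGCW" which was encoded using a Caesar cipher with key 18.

Step 1: Reverse the shift by subtracting 18 from each letter position.
  A (position 0) -> position (0-18) mod 26 = 8 -> I
  F (position 5) -> position (5-18) mod 26 = 13 -> N
  N (position 13) -> position (13-18) mod 26 = 21 -> V
  G (position 6) -> position (6-18) mod 26 = 14 -> O
  C (position 2) -> position (2-18) mod 26 = 10 -> K
  W (position 22) -> position (22-18) mod 26 = 4 -> E
Decrypted message: INVOKE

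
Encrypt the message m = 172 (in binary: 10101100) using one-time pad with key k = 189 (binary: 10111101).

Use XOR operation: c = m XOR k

Step 1: Write out the XOR operation bit by bit:
  Message: 10101100
  Key:     10111101
  XOR:     00010001
Step 2: Convert to decimal: 00010001 = 17.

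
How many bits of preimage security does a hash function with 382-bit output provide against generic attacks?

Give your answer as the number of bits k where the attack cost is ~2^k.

Step 1: The hash has a 382-bit output.
Step 2: Preimage resistance means: given a digest h(x), it should be infeasible to find any input that hashes to it.
With a 382-bit output there are 2^382 possible digests, so a generic brute-force preimage search costs about 2^382 evaluations.
Step 3: Security level = 382 bits.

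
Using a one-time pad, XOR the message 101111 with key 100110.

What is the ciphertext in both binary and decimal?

Step 1: Write out the XOR operation bit by bit:
  Message: 101111
  Key:     100110
  XOR:     001001
Step 2: Convert to decimal: 001001 = 9.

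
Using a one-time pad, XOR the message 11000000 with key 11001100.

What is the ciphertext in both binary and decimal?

Step 1: Write out the XOR operation bit by bit:
  Message: 11000000
  Key:     11001100
  XOR:     00001100
Step 2: Convert to decimal: 00001100 = 12.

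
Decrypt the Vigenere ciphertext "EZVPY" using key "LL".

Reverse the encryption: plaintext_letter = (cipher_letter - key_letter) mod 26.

Step 1: Extend key: LLLLL
Step 2: Decrypt each letter (c - k) mod 26:
  E(4) - L(11) = (4-11) mod 26 = 19 = T
  Z(25) - L(11) = (25-11) mod 26 = 14 = O
  V(21) - L(11) = (21-11) mod 26 = 10 = K
  P(15) - L(11) = (15-11) mod 26 = 4 = E
  Y(24) - L(11) = (24-11) mod 26 = 13 = N
Plaintext: TOKEN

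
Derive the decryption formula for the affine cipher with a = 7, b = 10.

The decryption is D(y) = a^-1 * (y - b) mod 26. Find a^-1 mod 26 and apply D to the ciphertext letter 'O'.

Step 1: Find a^-1, the modular inverse of 7 mod 26.
Step 2: We need 7 * a^-1 = 1 (mod 26).
Step 3: 7 * 15 = 105 = 4 * 26 + 1, so a^-1 = 15.
Step 4: D(y) = 15(y - 10) mod 26.
Step 5: Apply to 'O' (y = 14): D(14) = 15 * (14 - 10) mod 26 = 15 * 4 mod 26 = 8 -> 'I'.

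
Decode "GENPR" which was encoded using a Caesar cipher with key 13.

Step 1: Reverse the shift by subtracting 13 from each letter position.
  G (position 6) -> position (6-13) mod 26 = 19 -> T
  E (position 4) -> position (4-13) mod 26 = 17 -> R
  N (position 13) -> position (13-13) mod 26 = 0 -> A
  P (position 15) -> position (15-13) mod 26 = 2 -> C
  R (position 17) -> position (17-13) mod 26 = 4 -> E
Decrypted message: TRACE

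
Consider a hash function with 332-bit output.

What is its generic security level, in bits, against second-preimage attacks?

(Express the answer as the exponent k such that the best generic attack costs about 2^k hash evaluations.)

Step 1: The hash has a 332-bit output.
Step 2: Second-preimage resistance means: given a specific input x, it should be infeasible to find a different y with h(y) = h(x).
With a 332-bit output, a generic search for a second preimage costs about 2^332 evaluations (each trial matches the fixed target with probability 2^-332).
Step 3: Security level = 332 bits.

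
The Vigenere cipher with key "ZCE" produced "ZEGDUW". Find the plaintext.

Step 1: Extend key: ZCEZCE
Step 2: Decrypt each letter (c - k) mod 26:
  Z(25) - Z(25) = (25-25) mod 26 = 0 = A
  E(4) - C(2) = (4-2) mod 26 = 2 = C
  G(6) - E(4) = (6-4) mod 26 = 2 = C
  D(3) - Z(25) = (3-25) mod 26 = 4 = E
  U(20) - C(2) = (20-2) mod 26 = 18 = S
  W(22) - E(4) = (22-4) mod 26 = 18 = S
Plaintext: ACCESS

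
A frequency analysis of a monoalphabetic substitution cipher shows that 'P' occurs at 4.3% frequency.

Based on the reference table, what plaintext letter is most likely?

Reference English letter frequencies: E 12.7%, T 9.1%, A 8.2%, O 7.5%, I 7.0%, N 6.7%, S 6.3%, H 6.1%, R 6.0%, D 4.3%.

Step 1: The observed frequency is 4.3%.
Step 2: Compare with English frequencies:
  E: 12.7% (difference: 8.4%)
  T: 9.1% (difference: 4.8%)
  A: 8.2% (difference: 3.9%)
  O: 7.5% (difference: 3.2%)
  I: 7.0% (difference: 2.7%)
  N: 6.7% (difference: 2.4%)
  S: 6.3% (difference: 2.0%)
  H: 6.1% (difference: 1.8%)
  R: 6.0% (difference: 1.7%)
  D: 4.3% (difference: 0.0%) <-- closest
Step 3: 'P' most likely represents 'D' (frequency 4.3%).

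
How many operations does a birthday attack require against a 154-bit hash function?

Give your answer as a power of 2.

Step 1: The birthday paradox gives collision probability ~50% after sqrt(2^n) = 2^(n/2) hashes.
Step 2: For 154-bit output: 2^(154/2) = 2^77.
Step 3: Approximately 2^77 hash computations needed.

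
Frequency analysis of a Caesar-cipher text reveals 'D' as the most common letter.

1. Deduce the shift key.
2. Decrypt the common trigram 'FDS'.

Step 1: In English, 'E' is the most frequent letter (12.7%).
Step 2: The most frequent ciphertext letter is 'D' (position 3).
Step 3: Shift = (3 - 4) mod 26 = 25.
Step 4: Decrypt 'FDS' by shifting back 25:
  F -> G
  D -> E
  S -> T
Step 5: 'FDS' decrypts to 'GET'.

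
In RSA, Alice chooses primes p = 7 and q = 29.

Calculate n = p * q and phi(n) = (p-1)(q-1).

Step 1: n = p * q = 7 * 29 = 203.
Step 2: phi(n) = (p-1)(q-1) = 6 * 28 = 168.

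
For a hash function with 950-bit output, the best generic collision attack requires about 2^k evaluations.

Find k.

Step 1: The hash has a 950-bit output.
Step 2: Collision resistance means it should be infeasible to find any x != y with h(x) = h(y).
By the birthday bound, a generic collision search succeeds after about sqrt(2^950) = 2^(950/2) = 2^475 evaluations.
Step 3: Security level = 475 bits.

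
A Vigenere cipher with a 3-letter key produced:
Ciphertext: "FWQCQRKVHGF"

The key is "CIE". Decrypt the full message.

Step 1: Key 'CIE' has length 3. Extended key: CIECIECIECI
Step 2: Decrypt each position:
  F(5) - C(2) = 3 = D
  W(22) - I(8) = 14 = O
  Q(16) - E(4) = 12 = M
  C(2) - C(2) = 0 = A
  Q(16) - I(8) = 8 = I
  R(17) - E(4) = 13 = N
  K(10) - C(2) = 8 = I
  V(21) - I(8) = 13 = N
  H(7) - E(4) = 3 = D
  G(6) - C(2) = 4 = E
  F(5) - I(8) = 23 = X
Plaintext: DOMAININDEX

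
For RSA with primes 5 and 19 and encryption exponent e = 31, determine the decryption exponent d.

Step 1: n = 5 * 19 = 95.
Step 2: phi(n) = 4 * 18 = 72.
Step 3: Find d such that 31 * d = 1 (mod 72).
Step 4: d = 31^(-1) mod 72 = 7.
Verification: 31 * 7 = 217 = 3 * 72 + 1.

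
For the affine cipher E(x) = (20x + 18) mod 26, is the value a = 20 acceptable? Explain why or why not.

Step 1: Compute gcd(20, 26).
Step 2: gcd(20, 26) = 2.
Since gcd = 2 != 1, 20 shares a common factor with 26, so it cannot be used.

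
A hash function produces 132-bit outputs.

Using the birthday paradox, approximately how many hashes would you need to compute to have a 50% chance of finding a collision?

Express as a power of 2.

Step 1: The birthday paradox gives collision probability ~50% after sqrt(2^n) = 2^(n/2) hashes.
Step 2: For 132-bit output: 2^(132/2) = 2^66.
Step 3: Approximately 2^66 hash computations needed.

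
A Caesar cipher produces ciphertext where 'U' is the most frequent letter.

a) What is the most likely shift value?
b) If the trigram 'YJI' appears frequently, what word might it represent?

Step 1: In English, 'E' is the most frequent letter (12.7%).
Step 2: The most frequent ciphertext letter is 'U' (position 20).
Step 3: Shift = (20 - 4) mod 26 = 16.
Step 4: Decrypt 'YJI' by shifting back 16:
  Y -> I
  J -> T
  I -> S
Step 5: 'YJI' decrypts to 'ITS'.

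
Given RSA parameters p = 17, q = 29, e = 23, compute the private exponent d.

Step 1: n = 17 * 29 = 493.
Step 2: phi(n) = 16 * 28 = 448.
Step 3: Find d such that 23 * d = 1 (mod 448).
Step 4: d = 23^(-1) mod 448 = 39.
Verification: 23 * 39 = 897 = 2 * 448 + 1.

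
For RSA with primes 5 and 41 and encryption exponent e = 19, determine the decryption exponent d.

Step 1: n = 5 * 41 = 205.
Step 2: phi(n) = 4 * 40 = 160.
Step 3: Find d such that 19 * d = 1 (mod 160).
Step 4: d = 19^(-1) mod 160 = 59.
Verification: 19 * 59 = 1121 = 7 * 160 + 1.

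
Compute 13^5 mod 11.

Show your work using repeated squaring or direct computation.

Step 1: Compute 13^5 mod 11 step by step, reducing modulo 11 at each step.
  13^1 mod 11 = 2
  13^2 mod 11 = (2 * 13) mod 11 = 4
  13^3 mod 11 = (4 * 13) mod 11 = 8
  13^4 mod 11 = (8 * 13) mod 11 = 5
  13^5 mod 11 = (5 * 13) mod 11 = 10
Step 2: Result = 10.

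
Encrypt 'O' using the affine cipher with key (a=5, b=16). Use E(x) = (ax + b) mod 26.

Step 1: Convert 'O' to number: x = 14.
Step 2: E(14) = (5 * 14 + 16) mod 26 = 86 mod 26 = 8.
Step 3: Convert 8 back to letter: I.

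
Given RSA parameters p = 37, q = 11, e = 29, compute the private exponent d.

Step 1: n = 37 * 11 = 407.
Step 2: phi(n) = 36 * 10 = 360.
Step 3: Find d such that 29 * d = 1 (mod 360).
Step 4: d = 29^(-1) mod 360 = 149.
Verification: 29 * 149 = 4321 = 12 * 360 + 1.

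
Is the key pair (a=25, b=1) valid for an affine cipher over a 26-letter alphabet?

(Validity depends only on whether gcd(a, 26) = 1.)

Step 1: Compute gcd(25, 26).
Step 2: gcd(25, 26) = 1.
Since gcd = 1, 25 is coprime with 26, so it is a valid key.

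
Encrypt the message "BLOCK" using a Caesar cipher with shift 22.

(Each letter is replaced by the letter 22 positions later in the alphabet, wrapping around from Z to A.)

Step 1: For each letter, shift forward by 22 positions (mod 26).
  B (position 1) -> position (1+22) mod 26 = 23 -> X
  L (position 11) -> position (11+22) mod 26 = 7 -> H
  O (position 14) -> position (14+22) mod 26 = 10 -> K
  C (position 2) -> position (2+22) mod 26 = 24 -> Y
  K (position 10) -> position (10+22) mod 26 = 6 -> G
Result: XHKYG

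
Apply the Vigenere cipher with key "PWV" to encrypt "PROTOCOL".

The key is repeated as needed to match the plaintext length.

Step 1: Repeat key to match plaintext length:
  Plaintext: PROTOCOL
  Key:       PWVPWVPW
Step 2: Encrypt each letter:
  P(15) + P(15) = (15+15) mod 26 = 4 = E
  R(17) + W(22) = (17+22) mod 26 = 13 = N
  O(14) + V(21) = (14+21) mod 26 = 9 = J
  T(19) + P(15) = (19+15) mod 26 = 8 = I
  O(14) + W(22) = (14+22) mod 26 = 10 = K
  C(2) + V(21) = (2+21) mod 26 = 23 = X
  O(14) + P(15) = (14+15) mod 26 = 3 = D
  L(11) + W(22) = (11+22) mod 26 = 7 = H
Ciphertext: ENJIKXDH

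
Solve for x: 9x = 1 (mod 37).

Step 1: We need x such that 9 * x = 1 (mod 37).
Step 2: Using the extended Euclidean algorithm or trial:
  9 * 33 = 297 = 8 * 37 + 1.
Step 3: Since 297 mod 37 = 1, the inverse is x = 33.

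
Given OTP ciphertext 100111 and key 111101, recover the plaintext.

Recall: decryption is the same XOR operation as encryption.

Step 1: XOR ciphertext with key:
  Ciphertext: 100111
  Key:        111101
  XOR:        011010
Step 2: Plaintext = 011010 = 26 in decimal.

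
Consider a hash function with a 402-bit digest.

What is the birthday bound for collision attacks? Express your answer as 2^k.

Step 1: The birthday paradox gives collision probability ~50% after sqrt(2^n) = 2^(n/2) hashes.
Step 2: For 402-bit output: 2^(402/2) = 2^201.
Step 3: Approximately 2^201 hash computations needed.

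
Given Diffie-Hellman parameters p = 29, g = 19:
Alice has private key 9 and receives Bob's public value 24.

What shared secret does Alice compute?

Step 1: s = B^a mod p = 24^9 mod 29.
  24^1 mod 29 = 24
  24^2 mod 29 = (24 * 24) mod 29 = 25
  24^3 mod 29 = (25 * 24) mod 29 = 20
  24^4 mod 29 = (20 * 24) mod 29 = 16
  24^5 mod 29 = (16 * 24) mod 29 = 7
  24^6 mod 29 = (7 * 24) mod 29 = 23
  24^7 mod 29 = (23 * 24) mod 29 = 1
  24^8 mod 29 = (1 * 24) mod 29 = 24
  24^9 mod 29 = (24 * 24) mod 29 = 25
Result: shared secret = 25.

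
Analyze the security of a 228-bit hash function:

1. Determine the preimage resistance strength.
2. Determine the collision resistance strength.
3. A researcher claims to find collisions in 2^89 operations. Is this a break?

Step 1: Preimage resistance requires brute-force of 2^228 operations.
Step 2: Collision resistance (birthday bound) = 2^(228/2) = 2^114.
Step 3: The claimed attack costs 2^89 operations.
Step 4: Since 2^89 < 2^114, the claimed attack beats the generic birthday bound, so collision resistance is broken.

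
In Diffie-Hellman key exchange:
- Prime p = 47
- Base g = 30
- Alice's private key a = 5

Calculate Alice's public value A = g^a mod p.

Step 1: A = g^a mod p = 30^5 mod 47.
  30^1 mod 47 = 30
  30^2 mod 47 = (30 * 30) mod 47 = 7
  30^3 mod 47 = (7 * 30) mod 47 = 22
  30^4 mod 47 = (22 * 30) mod 47 = 2
  30^5 mod 47 = (2 * 30) mod 47 = 13
Result: A = 13.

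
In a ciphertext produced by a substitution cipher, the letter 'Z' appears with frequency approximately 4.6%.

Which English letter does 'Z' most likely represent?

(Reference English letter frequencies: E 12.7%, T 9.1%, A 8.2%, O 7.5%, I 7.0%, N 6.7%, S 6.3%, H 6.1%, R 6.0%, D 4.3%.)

Step 1: The observed frequency is 4.6%.
Step 2: Compare with English frequencies:
  E: 12.7% (difference: 8.1%)
  T: 9.1% (difference: 4.5%)
  A: 8.2% (difference: 3.6%)
  O: 7.5% (difference: 2.9%)
  I: 7.0% (difference: 2.4%)
  N: 6.7% (difference: 2.1%)
  S: 6.3% (difference: 1.7%)
  H: 6.1% (difference: 1.5%)
  R: 6.0% (difference: 1.4%)
  D: 4.3% (difference: 0.3%) <-- closest
Step 3: 'Z' most likely represents 'D' (frequency 4.3%).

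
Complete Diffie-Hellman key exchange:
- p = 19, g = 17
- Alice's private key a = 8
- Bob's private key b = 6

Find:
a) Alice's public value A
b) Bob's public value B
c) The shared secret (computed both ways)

Step 1: A = g^a mod p = 17^8 mod 19 = 9.
Step 2: B = g^b mod p = 17^6 mod 19 = 7.
Step 3: Alice computes s = B^a mod p = 7^8 mod 19 = 11.
Step 4: Bob computes s = A^b mod p = 9^6 mod 19 = 11.
Both sides agree: shared secret = 11.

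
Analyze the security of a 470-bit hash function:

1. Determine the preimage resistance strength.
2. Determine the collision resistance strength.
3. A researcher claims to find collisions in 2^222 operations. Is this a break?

Step 1: Preimage resistance requires brute-force of 2^470 operations.
Step 2: Collision resistance (birthday bound) = 2^(470/2) = 2^235.
Step 3: The claimed attack costs 2^222 operations.
Step 4: Since 2^222 < 2^235, the claimed attack beats the generic birthday bound, so collision resistance is broken.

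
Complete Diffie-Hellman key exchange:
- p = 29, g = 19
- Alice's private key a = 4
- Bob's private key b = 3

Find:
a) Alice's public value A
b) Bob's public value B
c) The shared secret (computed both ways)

Step 1: A = g^a mod p = 19^4 mod 29 = 24.
Step 2: B = g^b mod p = 19^3 mod 29 = 15.
Step 3: Alice computes s = B^a mod p = 15^4 mod 29 = 20.
Step 4: Bob computes s = A^b mod p = 24^3 mod 29 = 20.
Both sides agree: shared secret = 20.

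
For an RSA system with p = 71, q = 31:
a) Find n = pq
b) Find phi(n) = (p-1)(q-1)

Step 1: n = p * q = 71 * 31 = 2201.
Step 2: phi(n) = (p-1)(q-1) = 70 * 30 = 2100.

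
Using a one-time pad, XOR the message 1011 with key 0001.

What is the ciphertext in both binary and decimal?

Step 1: Write out the XOR operation bit by bit:
  Message: 1011
  Key:     0001
  XOR:     1010
Step 2: Convert to decimal: 1010 = 10.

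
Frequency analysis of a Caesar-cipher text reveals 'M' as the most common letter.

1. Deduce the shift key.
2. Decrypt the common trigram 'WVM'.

Step 1: In English, 'E' is the most frequent letter (12.7%).
Step 2: The most frequent ciphertext letter is 'M' (position 12).
Step 3: Shift = (12 - 4) mod 26 = 8.
Step 4: Decrypt 'WVM' by shifting back 8:
  W -> O
  V -> N
  M -> E
Step 5: 'WVM' decrypts to 'ONE'.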